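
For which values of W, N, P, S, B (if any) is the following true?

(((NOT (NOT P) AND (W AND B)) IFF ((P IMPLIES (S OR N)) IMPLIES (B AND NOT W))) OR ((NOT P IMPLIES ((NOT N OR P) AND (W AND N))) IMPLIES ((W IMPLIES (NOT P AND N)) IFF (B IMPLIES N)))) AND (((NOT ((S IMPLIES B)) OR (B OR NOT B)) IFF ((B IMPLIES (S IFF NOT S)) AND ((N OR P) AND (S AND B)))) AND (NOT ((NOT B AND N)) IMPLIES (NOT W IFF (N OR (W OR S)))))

The formula is unsatisfiable.

The conjunct (NOT ((S IMPLIES B)) OR (B OR NOT B)) IFF ((B IMPLIES (S IFF NOT S)) AND ((N OR P) AND (S AND B))) is unsatisfiable on its own:
  B = True: simplifies to (S IFF NOT S) AND ((N OR P) AND S).
    S = True: the conjunct S IFF NOT S becomes True IFF NOT True = False.
    S = False: the conjunct S IFF NOT S becomes False IFF NOT False = False.
  B = False: this becomes (NOT (NOT S) OR True) IFF (True AND False) = False.
So the whole conjunction is unsatisfiable.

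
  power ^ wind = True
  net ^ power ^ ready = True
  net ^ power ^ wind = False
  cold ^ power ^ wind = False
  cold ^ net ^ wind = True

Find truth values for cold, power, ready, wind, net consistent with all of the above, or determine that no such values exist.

cold=T, power=F, ready=F, wind=T, net=T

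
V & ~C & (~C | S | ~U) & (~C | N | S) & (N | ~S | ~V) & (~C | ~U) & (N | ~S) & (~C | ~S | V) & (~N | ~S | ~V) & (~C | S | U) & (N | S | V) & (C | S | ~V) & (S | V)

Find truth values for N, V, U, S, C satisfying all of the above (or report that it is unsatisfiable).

UNSATISFIABLE

Case V = True:
  (~C) forces C = False.
  (C | S | ~V) forces S = True.
  (N | ~S | ~V) forces N = True.
  Clause (~N | ~S | ~V) is falsified — contradiction.
Case V = False:
  Clause (V) is falsified — contradiction.
Both cases fail, so the formula is unsatisfiable.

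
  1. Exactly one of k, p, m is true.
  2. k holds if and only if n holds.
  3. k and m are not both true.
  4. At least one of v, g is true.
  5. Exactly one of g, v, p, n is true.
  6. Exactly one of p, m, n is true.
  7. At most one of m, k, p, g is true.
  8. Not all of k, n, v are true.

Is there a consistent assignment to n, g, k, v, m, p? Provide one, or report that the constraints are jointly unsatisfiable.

n: False, g: False, k: False, v: True, m: True, p: False

  (1) {k, p, m}: 1 true — exactly one ✓
  (2) k=F, n=F — same ✓
  (3) k=F, m=T — not both ✓
  (4) {v, g}: 1 true — at least one ✓
  (5) {g, v, p, n}: 1 true — exactly one ✓
  (6) {p, m, n}: 1 true — exactly one ✓
  (7) {m, k, p, g}: 1 true — at most one ✓
  (8) {k, n, v}: 1/3 true — not all ✓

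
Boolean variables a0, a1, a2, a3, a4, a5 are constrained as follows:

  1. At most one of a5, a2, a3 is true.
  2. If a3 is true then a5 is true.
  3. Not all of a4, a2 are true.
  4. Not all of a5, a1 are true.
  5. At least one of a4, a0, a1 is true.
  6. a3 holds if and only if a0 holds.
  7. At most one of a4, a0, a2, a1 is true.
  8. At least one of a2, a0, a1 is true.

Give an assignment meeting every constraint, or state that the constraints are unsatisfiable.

a0 = False, a1 = True, a2 = False, a3 = False, a4 = False, a5 = False

  (1) {a5, a2, a3}: 0 true — at most one ✓
  (2) a3=F ⇒ a5: vacuous ✓
  (3) {a4, a2}: 0/2 true — not all ✓
  (4) {a5, a1}: 1/2 true — not all ✓
  (5) {a4, a0, a1}: 1 true — at least one ✓
  (6) a3=F, a0=F — same ✓
  (7) {a4, a0, a2, a1}: 1 true — at most one ✓
  (8) {a2, a0, a1}: 1 true — at least one ✓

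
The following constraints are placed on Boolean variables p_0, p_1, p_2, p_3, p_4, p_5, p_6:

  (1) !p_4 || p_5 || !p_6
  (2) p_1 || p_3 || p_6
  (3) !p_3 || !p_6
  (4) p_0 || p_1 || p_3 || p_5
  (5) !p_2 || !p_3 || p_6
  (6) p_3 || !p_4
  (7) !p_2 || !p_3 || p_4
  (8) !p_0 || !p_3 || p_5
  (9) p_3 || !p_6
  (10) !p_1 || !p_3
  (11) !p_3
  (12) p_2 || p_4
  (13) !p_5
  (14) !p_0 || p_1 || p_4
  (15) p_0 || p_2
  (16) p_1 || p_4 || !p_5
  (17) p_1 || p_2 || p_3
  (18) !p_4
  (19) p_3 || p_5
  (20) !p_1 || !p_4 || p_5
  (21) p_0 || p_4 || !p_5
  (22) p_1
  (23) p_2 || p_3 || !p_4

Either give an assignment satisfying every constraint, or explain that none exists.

Case p_5 = True:
  Clause (!p_5) is falsified — contradiction.
Case p_5 = False:
  (!p_3) forces p_3 = False.
  Clause (p_3 || p_5) is falsified — contradiction.
Both cases fail, so the formula is unsatisfiable.

The formula is unsatisfiable.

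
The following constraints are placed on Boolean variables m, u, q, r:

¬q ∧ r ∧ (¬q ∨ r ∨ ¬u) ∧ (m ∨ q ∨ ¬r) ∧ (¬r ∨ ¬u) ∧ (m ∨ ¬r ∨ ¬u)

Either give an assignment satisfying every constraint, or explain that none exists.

Unit clause (¬q) forces q = False.
Unit clause (r) forces r = True.
In (m ∨ q ∨ ¬r) only m is left, so m = True.
In (¬r ∨ ¬u) only ¬u is left, so u = False.
All clauses satisfied.

m = True, u = False, q = False, r = True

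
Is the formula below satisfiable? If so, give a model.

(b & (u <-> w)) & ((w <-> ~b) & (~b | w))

Unsatisfiable

Case b = True: the formula simplifies to (u <-> w) & (~w & w).
  w = True: the conjunct ~w is False.
  w = False: the conjunct w is False.
Case b = False: the conjunct b is False.
Both cases fail — unsatisfiable.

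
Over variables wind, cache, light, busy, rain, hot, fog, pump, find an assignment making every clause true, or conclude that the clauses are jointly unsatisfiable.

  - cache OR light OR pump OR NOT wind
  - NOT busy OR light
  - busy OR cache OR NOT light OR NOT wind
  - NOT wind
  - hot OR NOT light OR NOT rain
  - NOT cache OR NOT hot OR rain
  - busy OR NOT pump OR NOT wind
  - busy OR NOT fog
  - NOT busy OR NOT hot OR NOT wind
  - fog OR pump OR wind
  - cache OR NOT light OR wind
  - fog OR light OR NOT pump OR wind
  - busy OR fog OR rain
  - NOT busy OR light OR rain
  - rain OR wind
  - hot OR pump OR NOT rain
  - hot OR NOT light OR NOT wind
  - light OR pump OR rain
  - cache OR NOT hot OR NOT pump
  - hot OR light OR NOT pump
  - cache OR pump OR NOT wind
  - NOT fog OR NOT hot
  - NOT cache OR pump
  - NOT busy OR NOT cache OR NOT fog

wind: False, cache: True, light: True, busy: True, rain: True, hot: True, fog: False, pump: True

Unit clause (NOT wind) forces wind = False.
In (rain OR wind) only rain is left, so rain = True.
Try cache = False:
  (cache OR NOT light OR wind) forces light = False.
  (NOT busy OR light) forces busy = False.
  (busy OR NOT fog) forces fog = False.
  (fog OR pump OR wind) forces pump = True.
  clause (fog OR light OR NOT pump OR wind) is falsified — backtrack.
So cache = True.
  then (NOT cache OR pump) forces pump = True.
Set light = True.
  then (hot OR NOT light OR NOT rain) forces hot = True.
  then (NOT fog OR NOT hot) forces fog = False.
Set busy = True.
All clauses satisfied.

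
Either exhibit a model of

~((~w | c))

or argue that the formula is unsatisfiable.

c=F, w=T

  ~((~w | c)) = True
    ~w | c = False
      ~w = False
The formula evaluates to True.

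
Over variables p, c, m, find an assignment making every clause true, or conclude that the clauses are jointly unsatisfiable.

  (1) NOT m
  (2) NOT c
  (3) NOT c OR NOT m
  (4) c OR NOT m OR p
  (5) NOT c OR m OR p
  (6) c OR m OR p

p = True; c = False; m = False

Unit clause (NOT m) forces m = False.
Unit clause (NOT c) forces c = False.
In (c OR m OR p) only p is left, so p = True.
Check each clause:
  (NOT m): NOT m holds.
  (NOT c): NOT c holds.
  (NOT c OR NOT m): NOT c holds.
  (c OR NOT m OR p): NOT m holds.
  (NOT c OR m OR p): NOT c holds.
  (c OR m OR p): p holds.
All clauses satisfied.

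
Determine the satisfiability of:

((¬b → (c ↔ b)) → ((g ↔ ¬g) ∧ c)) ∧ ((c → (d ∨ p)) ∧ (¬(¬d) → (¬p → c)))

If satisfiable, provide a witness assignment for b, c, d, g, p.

b = False; c = True; d = False; g = True; p = True

  (¬b → (c ↔ b)) → ((g ↔ ¬g) ∧ c) = True
    ¬b → (c ↔ b) = False
      ¬b = True
      c ↔ b = False
    (g ↔ ¬g) ∧ c = False
      g ↔ ¬g = False
        ¬g = False
  (c → (d ∨ p)) ∧ (¬(¬d) → (¬p → c)) = True
    c → (d ∨ p) = True
      d ∨ p = True
    ¬(¬d) → (¬p → c) = True
      ¬(¬d) = False
        ¬d = True
      ¬p → c = True
        ¬p = False
Both conjuncts True, so the formula holds.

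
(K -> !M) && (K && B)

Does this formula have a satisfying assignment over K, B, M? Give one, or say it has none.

K = True, B = True, M = False

  K -> !M = True
    !M = True
  K && B = True
Both conjuncts True, so the formula holds.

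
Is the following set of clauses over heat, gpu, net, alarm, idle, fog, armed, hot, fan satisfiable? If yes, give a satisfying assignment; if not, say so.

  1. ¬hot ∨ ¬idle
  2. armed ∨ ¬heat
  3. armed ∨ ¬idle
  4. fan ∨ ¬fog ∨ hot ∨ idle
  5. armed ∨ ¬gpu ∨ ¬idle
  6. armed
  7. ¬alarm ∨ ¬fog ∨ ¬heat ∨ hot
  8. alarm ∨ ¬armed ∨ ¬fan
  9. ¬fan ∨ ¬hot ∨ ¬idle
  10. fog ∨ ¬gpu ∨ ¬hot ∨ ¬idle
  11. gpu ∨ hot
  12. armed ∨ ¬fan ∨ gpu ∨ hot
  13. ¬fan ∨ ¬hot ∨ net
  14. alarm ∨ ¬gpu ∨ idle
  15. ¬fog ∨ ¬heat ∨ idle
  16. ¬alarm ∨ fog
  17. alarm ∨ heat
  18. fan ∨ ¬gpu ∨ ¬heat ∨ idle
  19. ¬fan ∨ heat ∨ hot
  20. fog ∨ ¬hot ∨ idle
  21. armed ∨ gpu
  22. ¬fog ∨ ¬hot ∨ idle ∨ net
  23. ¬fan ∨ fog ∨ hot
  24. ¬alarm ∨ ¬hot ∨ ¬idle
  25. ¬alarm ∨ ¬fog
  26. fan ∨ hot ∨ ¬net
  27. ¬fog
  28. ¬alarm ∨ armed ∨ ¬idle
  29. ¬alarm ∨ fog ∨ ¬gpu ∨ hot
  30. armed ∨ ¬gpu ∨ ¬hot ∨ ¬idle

heat = True; gpu = True; net = False; alarm = False; idle = True; fog = False; armed = True; hot = False; fan = False

Unit clause (armed) forces armed = True.
Unit clause (¬fog) forces fog = False.
In (¬alarm ∨ fog) only ¬alarm is left, so alarm = False.
In (alarm ∨ heat) only heat is left, so heat = True.
In (alarm ∨ ¬armed ∨ ¬fan) only ¬fan is left, so fan = False.
Try gpu = False:
  (gpu ∨ hot) forces hot = True.
  (¬hot ∨ ¬idle) forces idle = False.
  clause (fog ∨ ¬hot ∨ idle) is falsified — backtrack.
So gpu = True.
  then (alarm ∨ ¬gpu ∨ idle) forces idle = True.
  then (¬hot ∨ ¬idle) forces hot = False.
  then (fan ∨ hot ∨ ¬net) forces net = False.
All clauses satisfied.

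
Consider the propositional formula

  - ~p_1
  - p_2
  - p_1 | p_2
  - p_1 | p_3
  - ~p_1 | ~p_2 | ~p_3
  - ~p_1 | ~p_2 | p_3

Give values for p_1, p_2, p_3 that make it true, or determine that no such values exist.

p_1 = False; p_2 = True; p_3 = True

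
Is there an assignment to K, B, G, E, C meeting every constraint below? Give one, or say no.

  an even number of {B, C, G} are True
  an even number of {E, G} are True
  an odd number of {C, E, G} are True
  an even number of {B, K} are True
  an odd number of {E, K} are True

K = True, B = True, G = False, E = False, C = True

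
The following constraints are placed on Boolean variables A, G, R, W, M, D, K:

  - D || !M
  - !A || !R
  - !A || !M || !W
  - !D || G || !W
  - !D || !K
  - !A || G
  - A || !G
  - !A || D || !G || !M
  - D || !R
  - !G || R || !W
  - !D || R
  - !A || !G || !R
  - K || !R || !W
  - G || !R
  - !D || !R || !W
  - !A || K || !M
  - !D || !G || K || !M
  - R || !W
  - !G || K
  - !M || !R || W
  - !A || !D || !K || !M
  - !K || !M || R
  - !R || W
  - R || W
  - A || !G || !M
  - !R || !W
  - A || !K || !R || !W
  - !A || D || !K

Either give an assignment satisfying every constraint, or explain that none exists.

UNSATISFIABLE

Case W = True:
  (R || !W) forces R = True.
  Clause (!R || !W) is falsified — contradiction.
Case W = False:
  (!R || W) forces R = False.
  Clause (R || W) is falsified — contradiction.
Both cases fail, so the formula is unsatisfiable.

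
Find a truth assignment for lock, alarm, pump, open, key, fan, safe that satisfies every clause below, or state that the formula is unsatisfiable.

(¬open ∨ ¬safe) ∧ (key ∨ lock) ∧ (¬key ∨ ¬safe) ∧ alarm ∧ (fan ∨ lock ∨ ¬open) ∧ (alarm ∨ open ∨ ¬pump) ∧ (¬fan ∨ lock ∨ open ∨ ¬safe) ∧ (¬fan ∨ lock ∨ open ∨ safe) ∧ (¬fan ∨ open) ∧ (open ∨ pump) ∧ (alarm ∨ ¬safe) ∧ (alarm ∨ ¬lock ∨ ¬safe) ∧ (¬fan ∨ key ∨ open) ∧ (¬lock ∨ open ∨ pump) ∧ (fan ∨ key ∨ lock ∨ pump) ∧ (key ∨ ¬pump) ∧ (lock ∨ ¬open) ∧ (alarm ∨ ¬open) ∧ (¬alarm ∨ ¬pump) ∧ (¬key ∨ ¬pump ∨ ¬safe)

lock = True, alarm = True, pump = False, open = True, key = True, fan = True, safe = False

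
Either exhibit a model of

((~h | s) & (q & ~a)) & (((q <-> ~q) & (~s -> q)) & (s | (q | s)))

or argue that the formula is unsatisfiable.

UNSATISFIABLE

The conjunct q <-> ~q is unsatisfiable on its own:
  q=F: evaluates to False.
  q=T: evaluates to False.
So the whole conjunction is unsatisfiable.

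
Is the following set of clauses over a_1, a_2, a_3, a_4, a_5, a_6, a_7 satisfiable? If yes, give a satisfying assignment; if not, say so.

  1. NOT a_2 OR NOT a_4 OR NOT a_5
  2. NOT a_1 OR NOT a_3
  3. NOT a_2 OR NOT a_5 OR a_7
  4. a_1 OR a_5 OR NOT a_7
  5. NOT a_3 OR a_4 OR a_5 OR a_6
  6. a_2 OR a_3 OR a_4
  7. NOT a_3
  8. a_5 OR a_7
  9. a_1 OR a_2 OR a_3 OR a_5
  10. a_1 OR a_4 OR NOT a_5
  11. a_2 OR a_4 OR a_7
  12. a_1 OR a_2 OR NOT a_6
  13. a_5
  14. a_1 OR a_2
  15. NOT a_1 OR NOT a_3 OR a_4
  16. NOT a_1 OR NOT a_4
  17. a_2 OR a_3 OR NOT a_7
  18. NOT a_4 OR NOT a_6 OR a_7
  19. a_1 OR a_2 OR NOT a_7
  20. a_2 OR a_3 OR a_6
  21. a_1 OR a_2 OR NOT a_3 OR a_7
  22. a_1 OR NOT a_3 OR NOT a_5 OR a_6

a_1=T, a_2=T, a_3=F, a_4=F, a_5=T, a_6=T, a_7=T

Unit clause (NOT a_3) forces a_3 = False.
Unit clause (a_5) forces a_5 = True.
Try a_1 = False:
  (a_1 OR a_4 OR NOT a_5) forces a_4 = True.
  (NOT a_2 OR NOT a_4 OR NOT a_5) forces a_2 = False.
  clause (a_1 OR a_2) is falsified — backtrack.
So a_1 = True.
  then (NOT a_1 OR NOT a_4) forces a_4 = False.
  then (a_2 OR a_3 OR a_4) forces a_2 = True.
  then (NOT a_2 OR NOT a_5 OR a_7) forces a_7 = True.
Set a_6 = True.
All clauses satisfied.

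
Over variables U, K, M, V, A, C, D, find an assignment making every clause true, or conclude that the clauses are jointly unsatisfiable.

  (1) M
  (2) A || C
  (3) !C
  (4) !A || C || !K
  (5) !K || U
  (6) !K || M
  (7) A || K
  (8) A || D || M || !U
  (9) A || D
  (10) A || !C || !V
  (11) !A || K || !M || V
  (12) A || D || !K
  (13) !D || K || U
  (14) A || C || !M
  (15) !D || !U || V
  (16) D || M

U = False, K = False, M = True, V = True, A = True, C = False, D = False

Unit clause (M) forces M = True.
Unit clause (!C) forces C = False.
In (A || C || !M) only A is left, so A = True.
In (!A || C || !K) only !K is left, so K = False.
In (!A || K || !M || V) only V is left, so V = True.
Set U = False.
  then (!D || K || U) forces D = False.
All clauses satisfied.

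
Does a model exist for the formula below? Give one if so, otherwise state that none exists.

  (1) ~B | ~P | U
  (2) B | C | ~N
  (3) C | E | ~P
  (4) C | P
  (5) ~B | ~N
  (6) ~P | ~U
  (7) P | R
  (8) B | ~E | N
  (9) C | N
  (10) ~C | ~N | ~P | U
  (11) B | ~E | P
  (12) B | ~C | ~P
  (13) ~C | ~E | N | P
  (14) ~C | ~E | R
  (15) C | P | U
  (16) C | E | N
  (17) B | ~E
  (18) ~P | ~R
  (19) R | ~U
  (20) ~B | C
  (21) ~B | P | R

C: True; P: False; E: False; B: True; R: True; N: False; U: False

Try C = False:
  (C | P) forces P = True.
  (C | E | ~P) forces E = True.
  (~P | ~U) forces U = False.
  (~B | ~P | U) forces B = False.
  clause (B | ~E) is falsified — backtrack.
So C = True.
Try P = True:
  (~P | ~U) forces U = False.
  (~B | ~P | U) forces B = False.
  clause (B | ~C | ~P) is falsified — backtrack.
So P = False.
  then (P | R) forces R = True.
Try E = True:
  (B | ~E | P) forces B = True.
  (~B | ~N) forces N = False.
  clause (~C | ~E | N | P) is falsified — backtrack.
So E = False.
Set B = True.
  then (~B | ~N) forces N = False.
Set U = False.
All clauses satisfied.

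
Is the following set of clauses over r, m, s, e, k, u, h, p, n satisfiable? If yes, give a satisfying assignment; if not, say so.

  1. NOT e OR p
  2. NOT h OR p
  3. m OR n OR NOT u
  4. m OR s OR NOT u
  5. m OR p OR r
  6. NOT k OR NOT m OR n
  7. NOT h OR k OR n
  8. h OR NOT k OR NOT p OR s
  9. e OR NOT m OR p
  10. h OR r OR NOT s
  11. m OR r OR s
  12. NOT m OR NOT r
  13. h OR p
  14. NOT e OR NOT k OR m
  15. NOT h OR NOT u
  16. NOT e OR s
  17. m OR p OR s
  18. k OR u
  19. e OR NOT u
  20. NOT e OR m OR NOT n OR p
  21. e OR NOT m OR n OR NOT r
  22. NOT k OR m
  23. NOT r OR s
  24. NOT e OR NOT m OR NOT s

r: True, m: False, s: True, e: True, k: False, u: True, h: False, p: True, n: True

Set r = True.
  then (NOT m OR NOT r) forces m = False.
  then (NOT k OR m) forces k = False.
  then (NOT r OR s) forces s = True.
  then (k OR u) forces u = True.
  then (e OR NOT u) forces e = True.
  then (NOT e OR p) forces p = True.
  then (m OR n OR NOT u) forces n = True.
  then (NOT h OR NOT u) forces h = False.
All clauses satisfied.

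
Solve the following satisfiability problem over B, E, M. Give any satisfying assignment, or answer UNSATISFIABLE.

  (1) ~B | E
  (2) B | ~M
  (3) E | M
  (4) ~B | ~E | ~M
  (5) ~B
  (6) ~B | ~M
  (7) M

The formula is unsatisfiable.

Case B = True:
  Clause (~B) is falsified — contradiction.
Case B = False:
  (B | ~M) forces M = False.
  Clause (M) is falsified — contradiction.
Both cases fail, so the formula is unsatisfiable.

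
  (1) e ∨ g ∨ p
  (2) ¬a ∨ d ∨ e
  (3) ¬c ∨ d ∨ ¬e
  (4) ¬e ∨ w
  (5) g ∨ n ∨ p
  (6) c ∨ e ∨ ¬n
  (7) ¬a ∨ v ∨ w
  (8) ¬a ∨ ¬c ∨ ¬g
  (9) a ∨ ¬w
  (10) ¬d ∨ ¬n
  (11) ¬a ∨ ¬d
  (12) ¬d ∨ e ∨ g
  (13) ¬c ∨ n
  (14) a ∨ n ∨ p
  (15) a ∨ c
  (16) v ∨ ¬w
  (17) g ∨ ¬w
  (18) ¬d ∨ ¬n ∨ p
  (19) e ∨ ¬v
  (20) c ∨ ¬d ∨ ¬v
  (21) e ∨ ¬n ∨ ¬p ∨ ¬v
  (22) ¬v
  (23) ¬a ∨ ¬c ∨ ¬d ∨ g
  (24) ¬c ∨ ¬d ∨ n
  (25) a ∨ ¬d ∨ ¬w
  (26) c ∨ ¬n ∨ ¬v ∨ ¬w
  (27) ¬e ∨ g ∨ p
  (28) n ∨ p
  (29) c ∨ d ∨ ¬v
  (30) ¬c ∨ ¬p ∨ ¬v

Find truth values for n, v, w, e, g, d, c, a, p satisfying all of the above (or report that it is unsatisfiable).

n: True; v: False; w: False; e: False; g: True; d: False; c: True; a: False; p: False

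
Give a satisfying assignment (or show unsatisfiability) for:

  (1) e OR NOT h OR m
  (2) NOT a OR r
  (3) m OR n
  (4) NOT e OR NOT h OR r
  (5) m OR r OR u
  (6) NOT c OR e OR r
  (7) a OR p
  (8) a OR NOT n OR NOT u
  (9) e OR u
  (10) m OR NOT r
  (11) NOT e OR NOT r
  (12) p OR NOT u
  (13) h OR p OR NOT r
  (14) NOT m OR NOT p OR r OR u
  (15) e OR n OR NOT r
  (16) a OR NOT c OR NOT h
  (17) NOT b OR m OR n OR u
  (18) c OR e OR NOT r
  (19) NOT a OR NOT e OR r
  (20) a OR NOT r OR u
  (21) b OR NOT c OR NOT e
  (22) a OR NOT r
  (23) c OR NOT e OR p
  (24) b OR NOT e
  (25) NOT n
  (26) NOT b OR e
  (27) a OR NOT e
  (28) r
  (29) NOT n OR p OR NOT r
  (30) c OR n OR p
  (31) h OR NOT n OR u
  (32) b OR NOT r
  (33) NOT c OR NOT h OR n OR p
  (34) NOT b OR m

Case n = True:
  Clause (NOT n) is falsified — contradiction.
Case n = False:
  (m OR n) forces m = True.
  (r) forces r = True.
  (NOT e OR NOT r) forces e = False.
  Clause (e OR n OR NOT r) is falsified — contradiction.
Both cases fail, so the formula is unsatisfiable.

No satisfying assignment exists.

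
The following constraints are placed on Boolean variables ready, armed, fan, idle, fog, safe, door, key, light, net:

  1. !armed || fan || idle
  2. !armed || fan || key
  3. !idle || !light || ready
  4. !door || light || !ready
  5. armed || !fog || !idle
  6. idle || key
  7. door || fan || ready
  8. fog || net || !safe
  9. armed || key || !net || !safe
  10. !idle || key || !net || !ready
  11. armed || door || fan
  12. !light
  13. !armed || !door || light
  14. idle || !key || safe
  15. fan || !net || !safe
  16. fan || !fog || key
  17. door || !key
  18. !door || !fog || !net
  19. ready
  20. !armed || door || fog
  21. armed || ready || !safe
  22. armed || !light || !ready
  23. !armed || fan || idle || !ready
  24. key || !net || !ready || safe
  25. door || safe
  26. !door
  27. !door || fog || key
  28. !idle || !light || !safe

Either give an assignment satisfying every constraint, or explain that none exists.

Unit clause (!light) forces light = False.
Unit clause (ready) forces ready = True.
Unit clause (!door) forces door = False.
In (door || !key) only !key is left, so key = False.
In (door || safe) only safe is left, so safe = True.
In (idle || key) only idle is left, so idle = True.
In (!idle || key || !net || !ready) only !net is left, so net = False.
In (fog || net || !safe) only fog is left, so fog = True.
In (fan || !fog || key) only fan is left, so fan = True.
In (armed || !fog || !idle) only armed is left, so armed = True.
All clauses satisfied.

ready = True, armed = True, fan = True, idle = True, fog = True, safe = True, door = False, key = False, light = False, net = False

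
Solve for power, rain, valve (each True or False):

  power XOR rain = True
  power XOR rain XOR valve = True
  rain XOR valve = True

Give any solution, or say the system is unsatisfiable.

power=F, rain=T, valve=F

power XOR rain = F XOR T = True ✓
power XOR rain XOR valve = F XOR T XOR F = True ✓
rain XOR valve = T XOR F = True ✓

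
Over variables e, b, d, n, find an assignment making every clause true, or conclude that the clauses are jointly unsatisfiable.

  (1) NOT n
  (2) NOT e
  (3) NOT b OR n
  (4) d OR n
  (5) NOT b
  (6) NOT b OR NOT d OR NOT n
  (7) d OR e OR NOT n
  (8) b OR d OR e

e = False, b = False, d = True, n = False

Unit clause (NOT n) forces n = False.
Unit clause (NOT e) forces e = False.
In (NOT b OR n) only NOT b is left, so b = False.
In (d OR n) only d is left, so d = True.
All clauses satisfied.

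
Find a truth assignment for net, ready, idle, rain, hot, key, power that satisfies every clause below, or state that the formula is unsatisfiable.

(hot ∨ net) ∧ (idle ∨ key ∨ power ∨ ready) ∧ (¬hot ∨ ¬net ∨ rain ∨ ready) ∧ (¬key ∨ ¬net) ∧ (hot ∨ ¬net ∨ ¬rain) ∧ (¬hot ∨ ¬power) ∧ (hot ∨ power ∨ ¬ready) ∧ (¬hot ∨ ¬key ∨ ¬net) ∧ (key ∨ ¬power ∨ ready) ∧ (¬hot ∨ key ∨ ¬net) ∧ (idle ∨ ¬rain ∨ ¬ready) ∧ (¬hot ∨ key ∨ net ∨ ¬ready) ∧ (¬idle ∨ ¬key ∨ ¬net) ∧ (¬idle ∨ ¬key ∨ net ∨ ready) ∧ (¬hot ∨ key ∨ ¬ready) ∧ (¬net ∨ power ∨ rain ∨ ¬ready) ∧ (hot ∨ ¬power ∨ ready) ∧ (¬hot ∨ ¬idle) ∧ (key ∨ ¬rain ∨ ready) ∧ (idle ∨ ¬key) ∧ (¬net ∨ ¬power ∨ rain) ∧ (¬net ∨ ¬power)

net = True, ready = False, idle = True, rain = False, hot = False, key = False, power = False

Set net = True.
  then (¬key ∨ ¬net) forces key = False.
  then (¬hot ∨ key ∨ ¬net) forces hot = False.
  then (¬net ∨ ¬power) forces power = False.
  then (hot ∨ ¬net ∨ ¬rain) forces rain = False.
  then (hot ∨ power ∨ ¬ready) forces ready = False.
  then (idle ∨ key ∨ power ∨ ready) forces idle = True.
All clauses satisfied.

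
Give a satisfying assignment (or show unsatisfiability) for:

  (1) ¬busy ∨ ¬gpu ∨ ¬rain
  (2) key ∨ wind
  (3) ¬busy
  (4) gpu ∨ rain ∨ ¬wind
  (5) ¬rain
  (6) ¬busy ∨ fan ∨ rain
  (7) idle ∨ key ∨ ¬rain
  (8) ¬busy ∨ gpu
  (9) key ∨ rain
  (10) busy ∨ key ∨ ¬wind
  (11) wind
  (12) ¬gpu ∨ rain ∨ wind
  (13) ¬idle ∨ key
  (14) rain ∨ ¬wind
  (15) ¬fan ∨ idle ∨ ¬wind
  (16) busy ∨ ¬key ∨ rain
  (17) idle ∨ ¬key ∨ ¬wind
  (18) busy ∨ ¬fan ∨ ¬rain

No satisfying assignment exists.

Case wind = True:
  (¬busy) forces busy = False.
  (¬rain) forces rain = False.
  Clause (rain ∨ ¬wind) is falsified — contradiction.
Case wind = False:
  Clause (wind) is falsified — contradiction.
Both cases fail, so the formula is unsatisfiable.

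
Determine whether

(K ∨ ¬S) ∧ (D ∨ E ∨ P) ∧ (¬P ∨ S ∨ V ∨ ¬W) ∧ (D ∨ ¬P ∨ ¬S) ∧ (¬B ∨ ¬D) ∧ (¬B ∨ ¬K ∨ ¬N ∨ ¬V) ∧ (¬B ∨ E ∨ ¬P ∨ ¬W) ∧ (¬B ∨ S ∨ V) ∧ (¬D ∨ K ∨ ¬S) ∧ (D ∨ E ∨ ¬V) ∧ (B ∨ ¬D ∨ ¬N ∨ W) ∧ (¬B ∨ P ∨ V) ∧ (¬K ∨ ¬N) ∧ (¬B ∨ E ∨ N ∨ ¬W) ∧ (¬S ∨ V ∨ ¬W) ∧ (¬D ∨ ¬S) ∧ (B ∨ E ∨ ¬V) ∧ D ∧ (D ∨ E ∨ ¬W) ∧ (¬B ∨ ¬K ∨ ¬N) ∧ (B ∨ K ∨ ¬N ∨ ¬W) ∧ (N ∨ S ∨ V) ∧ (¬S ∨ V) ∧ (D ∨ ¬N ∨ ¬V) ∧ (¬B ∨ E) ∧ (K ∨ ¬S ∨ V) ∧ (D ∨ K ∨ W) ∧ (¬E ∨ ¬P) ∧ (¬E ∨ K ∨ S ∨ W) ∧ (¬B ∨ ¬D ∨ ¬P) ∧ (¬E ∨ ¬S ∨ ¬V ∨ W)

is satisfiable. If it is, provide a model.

Unit clause (D) forces D = True.
In (¬B ∨ ¬D) only ¬B is left, so B = False.
In (¬D ∨ ¬S) only ¬S is left, so S = False.
Set K = True.
  then (¬K ∨ ¬N) forces N = False.
  then (N ∨ S ∨ V) forces V = True.
  then (B ∨ E ∨ ¬V) forces E = True.
  then (¬E ∨ ¬P) forces P = False.
Set W = False.
All clauses satisfied.

B = False, D = True, K = True, P = False, W = False, E = True, S = False, N = False, V = True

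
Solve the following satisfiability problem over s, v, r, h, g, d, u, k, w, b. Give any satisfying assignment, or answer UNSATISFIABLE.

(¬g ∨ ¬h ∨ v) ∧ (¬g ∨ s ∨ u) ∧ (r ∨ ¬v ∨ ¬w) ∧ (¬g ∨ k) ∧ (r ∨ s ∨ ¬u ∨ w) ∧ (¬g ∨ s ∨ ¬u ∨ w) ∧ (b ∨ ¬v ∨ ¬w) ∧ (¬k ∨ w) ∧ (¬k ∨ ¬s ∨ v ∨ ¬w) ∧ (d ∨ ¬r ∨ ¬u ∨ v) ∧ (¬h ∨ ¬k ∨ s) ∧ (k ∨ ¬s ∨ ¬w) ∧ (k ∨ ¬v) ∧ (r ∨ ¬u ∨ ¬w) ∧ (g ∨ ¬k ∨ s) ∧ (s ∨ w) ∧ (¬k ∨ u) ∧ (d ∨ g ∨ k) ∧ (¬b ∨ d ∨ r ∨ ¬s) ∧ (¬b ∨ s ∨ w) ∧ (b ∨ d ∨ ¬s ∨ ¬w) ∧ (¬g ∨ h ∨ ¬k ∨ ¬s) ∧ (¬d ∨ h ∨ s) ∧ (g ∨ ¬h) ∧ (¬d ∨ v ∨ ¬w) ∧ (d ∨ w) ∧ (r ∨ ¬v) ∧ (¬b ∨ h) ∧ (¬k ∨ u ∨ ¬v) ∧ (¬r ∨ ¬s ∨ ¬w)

s = True; v = False; r = False; h = False; g = False; d = True; u = True; k = False; w = False; b = False

Set s = True.
Try v = True:
  (k ∨ ¬v) forces k = True.
  (¬k ∨ w) forces w = True.
  (r ∨ ¬v ∨ ¬w) forces r = True.
  clause (¬r ∨ ¬s ∨ ¬w) is falsified — backtrack.
So v = False.
Set r = False.
Set h = False.
  then (¬b ∨ h) forces b = False.
Try g = True:
  (¬g ∨ k) forces k = True.
  clause (¬g ∨ h ∨ ¬k ∨ ¬s) is falsified — backtrack.
So g = False.
Set d = True.
  then (¬d ∨ v ∨ ¬w) forces w = False.
  then (¬k ∨ w) forces k = False.
Set u = True.
All clauses satisfied.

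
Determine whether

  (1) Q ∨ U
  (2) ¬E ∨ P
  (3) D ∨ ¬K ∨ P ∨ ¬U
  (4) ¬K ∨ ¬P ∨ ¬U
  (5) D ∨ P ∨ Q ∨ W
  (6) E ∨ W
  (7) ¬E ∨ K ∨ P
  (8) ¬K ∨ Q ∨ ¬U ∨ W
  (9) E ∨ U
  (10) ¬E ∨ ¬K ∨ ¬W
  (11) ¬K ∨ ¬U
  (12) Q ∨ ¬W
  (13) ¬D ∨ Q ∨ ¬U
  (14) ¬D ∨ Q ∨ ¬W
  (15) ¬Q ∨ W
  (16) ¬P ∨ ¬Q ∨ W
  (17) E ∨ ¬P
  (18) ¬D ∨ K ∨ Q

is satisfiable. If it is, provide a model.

P = True, K = False, W = True, U = False, E = True, D = False, Q = True

Set P = True.
  then (E ∨ ¬P) forces E = True.
Try K = True:
  (¬K ∨ ¬P ∨ ¬U) forces U = False.
  (Q ∨ U) forces Q = True.
  (¬E ∨ ¬K ∨ ¬W) forces W = False.
  clause (¬Q ∨ W) is falsified — backtrack.
So K = False.
Set W = True.
  then (Q ∨ ¬W) forces Q = True.
Set U = False.
Set D = False.
All clauses satisfied.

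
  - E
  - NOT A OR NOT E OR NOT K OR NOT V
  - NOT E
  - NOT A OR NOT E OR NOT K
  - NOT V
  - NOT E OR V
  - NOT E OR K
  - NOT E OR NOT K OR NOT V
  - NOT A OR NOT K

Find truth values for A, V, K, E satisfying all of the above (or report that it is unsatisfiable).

Case E = True:
  Clause (NOT E) is falsified — contradiction.
Case E = False:
  Clause (E) is falsified — contradiction.
Both cases fail, so the formula is unsatisfiable.

UNSATISFIABLE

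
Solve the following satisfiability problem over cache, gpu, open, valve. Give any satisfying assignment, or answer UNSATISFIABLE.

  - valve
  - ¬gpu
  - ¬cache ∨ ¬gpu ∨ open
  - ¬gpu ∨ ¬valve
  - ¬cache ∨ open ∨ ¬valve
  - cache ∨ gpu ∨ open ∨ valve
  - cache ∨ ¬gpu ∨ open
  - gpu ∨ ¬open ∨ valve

Unit clause (valve) forces valve = True.
Unit clause (¬gpu) forces gpu = False.
Set cache = True.
  then (¬cache ∨ open ∨ ¬valve) forces open = True.
All clauses satisfied.

cache = True, gpu = False, open = True, valve = True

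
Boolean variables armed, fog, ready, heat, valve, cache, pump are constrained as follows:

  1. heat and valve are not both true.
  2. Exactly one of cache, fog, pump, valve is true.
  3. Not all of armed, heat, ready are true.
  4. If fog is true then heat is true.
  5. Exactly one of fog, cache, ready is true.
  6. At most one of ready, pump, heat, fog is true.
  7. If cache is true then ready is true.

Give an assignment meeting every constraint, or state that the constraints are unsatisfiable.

armed = False; fog = False; ready = True; heat = False; valve = True; cache = False; pump = False

  (1) heat=F, valve=T — not both ✓
  (2) {cache, fog, pump, valve}: 1 true — exactly one ✓
  (3) {armed, heat, ready}: 1/3 true — not all ✓
  (4) fog=F ⇒ heat: vacuous ✓
  (5) {fog, cache, ready}: 1 true — exactly one ✓
  (6) {ready, pump, heat, fog}: 1 true — at most one ✓
  (7) cache=F ⇒ ready: vacuous ✓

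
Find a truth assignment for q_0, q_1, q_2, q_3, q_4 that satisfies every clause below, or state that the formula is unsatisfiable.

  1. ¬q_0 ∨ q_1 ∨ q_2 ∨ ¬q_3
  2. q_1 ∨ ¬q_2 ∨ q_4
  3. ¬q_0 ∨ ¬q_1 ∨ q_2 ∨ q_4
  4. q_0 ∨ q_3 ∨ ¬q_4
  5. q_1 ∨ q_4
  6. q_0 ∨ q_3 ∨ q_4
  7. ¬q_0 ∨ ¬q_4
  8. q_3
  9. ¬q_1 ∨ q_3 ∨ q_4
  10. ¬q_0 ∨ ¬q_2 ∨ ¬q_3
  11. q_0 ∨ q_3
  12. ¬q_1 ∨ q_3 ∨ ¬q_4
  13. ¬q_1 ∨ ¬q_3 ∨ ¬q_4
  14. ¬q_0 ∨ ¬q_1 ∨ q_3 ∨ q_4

q_0=F, q_1=F, q_2=T, q_3=T, q_4=T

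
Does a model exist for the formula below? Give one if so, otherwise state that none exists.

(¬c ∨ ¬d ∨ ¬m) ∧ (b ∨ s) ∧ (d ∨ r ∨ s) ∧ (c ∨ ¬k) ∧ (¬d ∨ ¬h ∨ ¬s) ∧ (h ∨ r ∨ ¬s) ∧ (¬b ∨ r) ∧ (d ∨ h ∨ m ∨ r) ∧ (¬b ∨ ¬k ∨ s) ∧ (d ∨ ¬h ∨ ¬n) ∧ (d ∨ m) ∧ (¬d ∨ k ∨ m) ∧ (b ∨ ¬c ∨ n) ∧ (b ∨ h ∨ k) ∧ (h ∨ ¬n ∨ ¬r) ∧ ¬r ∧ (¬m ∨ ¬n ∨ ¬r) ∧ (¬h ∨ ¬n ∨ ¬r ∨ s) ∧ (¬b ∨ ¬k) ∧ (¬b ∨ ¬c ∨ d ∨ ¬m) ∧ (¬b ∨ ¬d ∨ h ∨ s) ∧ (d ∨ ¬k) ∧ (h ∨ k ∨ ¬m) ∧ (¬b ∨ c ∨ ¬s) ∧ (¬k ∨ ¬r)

n = False, s = True, r = False, b = False, k = False, c = False, h = True, m = True, d = False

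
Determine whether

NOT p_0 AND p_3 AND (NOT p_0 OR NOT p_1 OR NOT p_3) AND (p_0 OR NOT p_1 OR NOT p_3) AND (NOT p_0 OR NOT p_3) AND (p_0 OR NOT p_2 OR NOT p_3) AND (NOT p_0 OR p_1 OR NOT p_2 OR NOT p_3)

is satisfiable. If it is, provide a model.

Unit clause (NOT p_0) forces p_0 = False.
Unit clause (p_3) forces p_3 = True.
In (p_0 OR NOT p_1 OR NOT p_3) only NOT p_1 is left, so p_1 = False.
In (p_0 OR NOT p_2 OR NOT p_3) only NOT p_2 is left, so p_2 = False.
Check each clause:
  (NOT p_0): NOT p_0 holds.
  (p_3): p_3 holds.
  (NOT p_0 OR NOT p_1 OR NOT p_3): NOT p_0 holds.
  (p_0 OR NOT p_1 OR NOT p_3): NOT p_1 holds.
  (NOT p_0 OR NOT p_3): NOT p_0 holds.
  (p_0 OR NOT p_2 OR NOT p_3): NOT p_2 holds.
  (NOT p_0 OR p_1 OR NOT p_2 OR NOT p_3): NOT p_0 holds.
All clauses satisfied.

p_0: False, p_1: False, p_2: False, p_3: True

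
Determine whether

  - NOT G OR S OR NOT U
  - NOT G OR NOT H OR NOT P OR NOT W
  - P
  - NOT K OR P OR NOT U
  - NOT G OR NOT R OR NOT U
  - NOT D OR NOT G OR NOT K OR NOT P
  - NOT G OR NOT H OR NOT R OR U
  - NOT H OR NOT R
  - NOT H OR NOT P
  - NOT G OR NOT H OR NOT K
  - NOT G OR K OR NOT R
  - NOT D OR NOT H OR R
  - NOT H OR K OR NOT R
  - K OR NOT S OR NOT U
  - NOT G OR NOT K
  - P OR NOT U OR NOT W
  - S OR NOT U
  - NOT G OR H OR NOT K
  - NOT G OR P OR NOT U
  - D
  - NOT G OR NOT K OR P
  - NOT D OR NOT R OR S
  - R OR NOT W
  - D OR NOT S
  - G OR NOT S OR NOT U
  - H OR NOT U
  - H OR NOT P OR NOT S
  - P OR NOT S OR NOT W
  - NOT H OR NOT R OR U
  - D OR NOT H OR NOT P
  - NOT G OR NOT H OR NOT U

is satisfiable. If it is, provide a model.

Unit clause (P) forces P = True.
In (NOT H OR NOT P) only NOT H is left, so H = False.
Unit clause (D) forces D = True.
In (H OR NOT U) only NOT U is left, so U = False.
In (H OR NOT P OR NOT S) only NOT S is left, so S = False.
In (NOT D OR NOT R OR S) only NOT R is left, so R = False.
In (R OR NOT W) only NOT W is left, so W = False.
Set K = False.
Set G = True.
All clauses satisfied.

R = False, K = False, W = False, D = True, P = True, G = True, H = False, S = False, U = False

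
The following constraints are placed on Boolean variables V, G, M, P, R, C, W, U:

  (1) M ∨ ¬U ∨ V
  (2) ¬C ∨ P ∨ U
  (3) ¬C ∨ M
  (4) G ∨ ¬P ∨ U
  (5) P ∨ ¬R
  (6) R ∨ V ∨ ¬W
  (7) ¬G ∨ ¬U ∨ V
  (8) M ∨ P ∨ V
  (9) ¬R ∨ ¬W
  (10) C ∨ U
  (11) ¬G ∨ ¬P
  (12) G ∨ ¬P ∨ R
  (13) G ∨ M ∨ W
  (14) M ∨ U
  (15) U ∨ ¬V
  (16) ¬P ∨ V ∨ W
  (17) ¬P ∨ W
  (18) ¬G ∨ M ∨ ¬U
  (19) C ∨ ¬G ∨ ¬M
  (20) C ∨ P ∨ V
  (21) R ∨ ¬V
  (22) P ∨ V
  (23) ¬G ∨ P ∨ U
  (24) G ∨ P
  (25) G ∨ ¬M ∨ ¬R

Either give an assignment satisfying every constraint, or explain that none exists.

No satisfying assignment exists.

Case R = True:
  (P ∨ ¬R) forces P = True.
  (¬R ∨ ¬W) forces W = False.
  Clause (¬P ∨ W) is falsified — contradiction.
Case R = False:
  (R ∨ ¬V) forces V = False.
  (R ∨ V ∨ ¬W) forces W = False.
  (¬P ∨ V ∨ W) forces P = False.
  Clause (P ∨ V) is falsified — contradiction.
Both cases fail, so the formula is unsatisfiable.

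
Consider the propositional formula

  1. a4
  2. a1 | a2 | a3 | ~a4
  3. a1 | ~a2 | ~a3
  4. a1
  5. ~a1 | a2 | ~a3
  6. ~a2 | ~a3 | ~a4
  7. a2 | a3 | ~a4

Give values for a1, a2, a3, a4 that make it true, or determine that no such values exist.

Unit clause (a4) forces a4 = True.
Unit clause (a1) forces a1 = True.
Try a2 = False:
  (~a1 | a2 | ~a3) forces a3 = False.
  clause (a2 | a3 | ~a4) is falsified — backtrack.
So a2 = True.
  then (~a2 | ~a3 | ~a4) forces a3 = False.
Check each clause:
  (a4): a4 holds.
  (a1 | a2 | a3 | ~a4): a1 holds.
  (a1 | ~a2 | ~a3): a1 holds.
  (a1): a1 holds.
  (~a1 | a2 | ~a3): a2 holds.
  (~a2 | ~a3 | ~a4): ~a3 holds.
  (a2 | a3 | ~a4): a2 holds.
All clauses satisfied.

a1=T, a2=T, a3=F, a4=T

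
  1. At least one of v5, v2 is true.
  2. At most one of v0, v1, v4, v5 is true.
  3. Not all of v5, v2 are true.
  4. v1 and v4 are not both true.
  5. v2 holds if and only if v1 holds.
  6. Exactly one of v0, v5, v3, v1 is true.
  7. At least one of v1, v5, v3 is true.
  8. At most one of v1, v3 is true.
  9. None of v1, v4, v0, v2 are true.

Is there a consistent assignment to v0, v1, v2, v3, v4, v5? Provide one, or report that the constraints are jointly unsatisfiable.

v0: False; v1: False; v2: False; v3: False; v4: False; v5: True

  (1) {v5, v2}: 1 true — at least one ✓
  (2) {v0, v1, v4, v5}: 1 true — at most one ✓
  (3) {v5, v2}: 1/2 true — not all ✓
  (4) v1=F, v4=F — not both ✓
  (5) v2=F, v1=F — same ✓
  (6) {v0, v5, v3, v1}: 1 true — exactly one ✓
  (7) {v1, v5, v3}: 1 true — at least one ✓
  (8) {v1, v3}: 0 true — at most one ✓
  (9) {v1, v4, v0, v2}: 0 true — none ✓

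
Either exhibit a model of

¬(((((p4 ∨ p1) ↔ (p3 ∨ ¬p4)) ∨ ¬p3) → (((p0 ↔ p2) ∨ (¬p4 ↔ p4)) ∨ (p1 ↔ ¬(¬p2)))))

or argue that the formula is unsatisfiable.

p0 = True; p1 = True; p2 = False; p3 = False; p4 = True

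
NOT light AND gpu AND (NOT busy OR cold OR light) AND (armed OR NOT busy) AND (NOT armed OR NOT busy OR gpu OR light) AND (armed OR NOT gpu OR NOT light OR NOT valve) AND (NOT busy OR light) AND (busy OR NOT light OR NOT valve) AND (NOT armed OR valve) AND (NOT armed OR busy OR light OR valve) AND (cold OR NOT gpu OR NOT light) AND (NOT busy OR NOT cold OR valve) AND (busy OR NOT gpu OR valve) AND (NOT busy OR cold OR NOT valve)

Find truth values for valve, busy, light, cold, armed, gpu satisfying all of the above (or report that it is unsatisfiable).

Unit clause (NOT light) forces light = False.
Unit clause (gpu) forces gpu = True.
In (NOT busy OR light) only NOT busy is left, so busy = False.
In (busy OR NOT gpu OR valve) only valve is left, so valve = True.
Set cold = False.
Set armed = False.
All clauses satisfied.

valve = True; busy = False; light = False; cold = False; armed = False; gpu = True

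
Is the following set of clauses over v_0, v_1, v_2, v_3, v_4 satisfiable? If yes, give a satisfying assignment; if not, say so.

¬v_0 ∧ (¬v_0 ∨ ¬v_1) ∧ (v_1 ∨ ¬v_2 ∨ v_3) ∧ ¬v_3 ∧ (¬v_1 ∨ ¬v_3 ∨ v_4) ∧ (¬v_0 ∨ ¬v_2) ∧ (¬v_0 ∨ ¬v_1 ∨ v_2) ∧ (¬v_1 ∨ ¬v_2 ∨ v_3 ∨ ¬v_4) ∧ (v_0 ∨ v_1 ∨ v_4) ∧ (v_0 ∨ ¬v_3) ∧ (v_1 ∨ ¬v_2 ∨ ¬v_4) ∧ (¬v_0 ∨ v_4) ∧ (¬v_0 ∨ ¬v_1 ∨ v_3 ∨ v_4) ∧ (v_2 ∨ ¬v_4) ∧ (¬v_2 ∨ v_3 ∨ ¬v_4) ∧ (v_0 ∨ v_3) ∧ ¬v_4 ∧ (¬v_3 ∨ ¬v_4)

Unsatisfiable — no assignment works.

Case v_0 = True:
  Clause (¬v_0) is falsified — contradiction.
Case v_0 = False:
  (¬v_3) forces v_3 = False.
  Clause (v_0 ∨ v_3) is falsified — contradiction.
Both cases fail, so the formula is unsatisfiable.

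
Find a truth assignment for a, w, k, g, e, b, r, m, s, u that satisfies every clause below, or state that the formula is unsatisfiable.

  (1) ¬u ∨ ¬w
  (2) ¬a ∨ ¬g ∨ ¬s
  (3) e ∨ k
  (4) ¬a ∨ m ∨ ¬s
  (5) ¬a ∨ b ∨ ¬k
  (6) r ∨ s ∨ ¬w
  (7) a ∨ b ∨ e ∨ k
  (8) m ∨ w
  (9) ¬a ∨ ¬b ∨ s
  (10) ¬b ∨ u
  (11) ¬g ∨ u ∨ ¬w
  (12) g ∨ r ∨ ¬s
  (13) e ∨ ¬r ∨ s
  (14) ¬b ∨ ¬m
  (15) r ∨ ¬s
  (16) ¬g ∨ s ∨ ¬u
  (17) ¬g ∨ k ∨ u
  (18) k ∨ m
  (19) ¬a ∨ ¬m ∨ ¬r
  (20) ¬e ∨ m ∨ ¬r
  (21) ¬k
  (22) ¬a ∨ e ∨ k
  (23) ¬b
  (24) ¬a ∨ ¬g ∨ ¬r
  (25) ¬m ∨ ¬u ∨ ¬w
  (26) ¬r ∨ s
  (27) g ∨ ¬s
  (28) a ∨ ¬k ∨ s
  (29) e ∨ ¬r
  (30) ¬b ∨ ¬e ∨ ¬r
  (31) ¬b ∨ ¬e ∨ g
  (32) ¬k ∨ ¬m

Unit clause (¬k) forces k = False.
Unit clause (¬b) forces b = False.
In (e ∨ k) only e is left, so e = True.
In (k ∨ m) only m is left, so m = True.
Set a = False.
Try w = True:
  (¬u ∨ ¬w) forces u = False.
  (¬g ∨ u ∨ ¬w) forces g = False.
  (g ∨ ¬s) forces s = False.
  (r ∨ s ∨ ¬w) forces r = True.
  clause (¬r ∨ s) is falsified — backtrack.
So w = False.
Set g = True.
  then (¬g ∨ k ∨ u) forces u = True.
  then (¬g ∨ s ∨ ¬u) forces s = True.
  then (r ∨ ¬s) forces r = True.
All clauses satisfied.

a: False, w: False, k: False, g: True, e: True, b: False, r: True, m: True, s: True, u: True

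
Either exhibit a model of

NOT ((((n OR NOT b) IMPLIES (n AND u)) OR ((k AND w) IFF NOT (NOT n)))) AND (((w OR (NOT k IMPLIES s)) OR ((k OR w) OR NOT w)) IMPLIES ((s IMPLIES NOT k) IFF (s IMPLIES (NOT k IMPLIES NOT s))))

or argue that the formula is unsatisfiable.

w = False, u = False, b = True, k = True, s = False, n = True

  NOT ((((n OR NOT b) IMPLIES (n AND u)) OR ((k AND w) IFF NOT (NOT n)))) = True
    ((n OR NOT b) IMPLIES (n AND u)) OR ((k AND w) IFF NOT (NOT n)) = False
      (n OR NOT b) IMPLIES (n AND u) = False
        n OR NOT b = True
          NOT b = False
        n AND u = False
      (k AND w) IFF NOT (NOT n) = False
        k AND w = False
        NOT (NOT n) = True
          NOT n = False
  ((w OR (NOT k IMPLIES s)) OR ((k OR w) OR NOT w)) IMPLIES ((s IMPLIES NOT k) IFF (s IMPLIES (NOT k IMPLIES NOT s))) = True
    (w OR (NOT k IMPLIES s)) OR ((k OR w) OR NOT w) = True
      w OR (NOT k IMPLIES s) = True
        NOT k IMPLIES s = True
          NOT k = False
      (k OR w) OR NOT w = True
        k OR w = True
        NOT w = True
    (s IMPLIES NOT k) IFF (s IMPLIES (NOT k IMPLIES NOT s)) = True
      s IMPLIES NOT k = True
        NOT k = False
      s IMPLIES (NOT k IMPLIES NOT s) = True
        NOT k IMPLIES NOT s = True
          NOT k = False
          NOT s = True
Both conjuncts True, so the formula holds.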